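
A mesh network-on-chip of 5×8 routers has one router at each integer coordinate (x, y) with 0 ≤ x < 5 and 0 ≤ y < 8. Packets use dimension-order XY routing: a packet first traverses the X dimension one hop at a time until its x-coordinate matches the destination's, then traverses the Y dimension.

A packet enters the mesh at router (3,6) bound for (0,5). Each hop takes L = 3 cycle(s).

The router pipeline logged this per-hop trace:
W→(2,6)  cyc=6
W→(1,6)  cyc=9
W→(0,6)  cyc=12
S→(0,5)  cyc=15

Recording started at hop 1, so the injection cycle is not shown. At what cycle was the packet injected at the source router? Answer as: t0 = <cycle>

t0 = 3

Hop 1 reached at cycle 6; hop k is at t0 + k·L.
t0 = cyc[1] − L = 6 − 3 = 3.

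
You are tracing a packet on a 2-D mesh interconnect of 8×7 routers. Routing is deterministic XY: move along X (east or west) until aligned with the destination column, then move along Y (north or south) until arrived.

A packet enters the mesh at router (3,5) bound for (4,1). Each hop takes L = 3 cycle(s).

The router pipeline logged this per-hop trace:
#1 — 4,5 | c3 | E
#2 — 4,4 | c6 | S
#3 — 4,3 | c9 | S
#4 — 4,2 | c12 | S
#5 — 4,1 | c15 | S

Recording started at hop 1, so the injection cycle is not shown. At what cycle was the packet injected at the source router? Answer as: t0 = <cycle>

t0 = 0

The first recorded entry is hop 1 at cycle 3.
t0 = cyc[1] − L = 3 − 3 = 0.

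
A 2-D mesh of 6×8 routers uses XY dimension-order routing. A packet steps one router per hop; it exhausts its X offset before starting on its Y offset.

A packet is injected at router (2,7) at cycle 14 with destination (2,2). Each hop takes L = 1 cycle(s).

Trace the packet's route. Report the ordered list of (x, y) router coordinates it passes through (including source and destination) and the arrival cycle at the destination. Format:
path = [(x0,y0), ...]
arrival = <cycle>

  0. router=(2,7) cycle=14 (inject)
  1. router=(2,6) cycle=15 dir=S
  2. router=(2,5) cycle=16 dir=S
  3. router=(2,4) cycle=17 dir=S
  4. router=(2,3) cycle=18 dir=S
  5. router=(2,2) cycle=19 dir=S

path = [(2,7), (2,6), (2,5), (2,4), (2,3), (2,2)]
arrival = 19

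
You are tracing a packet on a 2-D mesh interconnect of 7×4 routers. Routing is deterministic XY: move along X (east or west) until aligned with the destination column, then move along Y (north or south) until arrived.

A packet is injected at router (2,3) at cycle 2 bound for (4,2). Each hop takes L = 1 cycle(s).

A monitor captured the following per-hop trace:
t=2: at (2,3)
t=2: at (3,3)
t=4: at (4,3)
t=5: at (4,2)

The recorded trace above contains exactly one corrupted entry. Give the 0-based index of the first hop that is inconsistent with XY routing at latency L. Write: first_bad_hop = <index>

  1: Δx=+1 Δy=+0 Δt=0 [BAD: Δcyc=0≠L]

first_bad_hop = 1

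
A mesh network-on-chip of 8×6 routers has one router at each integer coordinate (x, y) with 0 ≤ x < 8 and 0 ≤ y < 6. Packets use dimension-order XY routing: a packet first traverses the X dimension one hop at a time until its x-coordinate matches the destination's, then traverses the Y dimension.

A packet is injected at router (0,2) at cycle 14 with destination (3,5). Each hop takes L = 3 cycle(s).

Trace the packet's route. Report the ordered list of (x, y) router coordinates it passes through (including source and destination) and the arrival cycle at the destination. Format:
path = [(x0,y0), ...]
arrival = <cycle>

src (0,2)  cyc=14
E→(1,2)  cyc=17
E→(2,2)  cyc=20
E→(3,2)  cyc=23
N→(3,3)  cyc=26
N→(3,4)  cyc=29
N→(3,5)  cyc=32

path = [(0,2), (1,2), (2,2), (3,2), (3,3), (3,4), (3,5)]
arrival = 32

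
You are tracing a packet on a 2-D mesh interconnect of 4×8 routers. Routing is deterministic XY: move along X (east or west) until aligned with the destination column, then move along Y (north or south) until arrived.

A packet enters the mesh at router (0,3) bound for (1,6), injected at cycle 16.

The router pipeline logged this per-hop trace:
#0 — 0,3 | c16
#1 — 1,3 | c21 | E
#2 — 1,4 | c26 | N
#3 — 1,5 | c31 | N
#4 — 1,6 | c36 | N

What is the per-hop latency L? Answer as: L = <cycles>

L = 5

cyc[1] − cyc[0] = 21 − 16 = 5.
One hop costs L cycles, so L = 5.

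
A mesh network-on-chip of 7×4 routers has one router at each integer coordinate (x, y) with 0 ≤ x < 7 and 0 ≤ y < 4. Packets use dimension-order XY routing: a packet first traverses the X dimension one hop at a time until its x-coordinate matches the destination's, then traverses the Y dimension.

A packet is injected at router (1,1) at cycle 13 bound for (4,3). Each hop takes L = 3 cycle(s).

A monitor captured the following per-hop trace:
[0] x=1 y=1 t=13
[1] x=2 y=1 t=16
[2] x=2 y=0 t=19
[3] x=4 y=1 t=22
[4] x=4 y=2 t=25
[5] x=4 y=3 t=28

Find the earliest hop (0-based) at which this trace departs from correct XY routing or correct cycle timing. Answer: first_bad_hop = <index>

first_bad_hop = 2

  1: Δx=+1 Δy=+0 Δt=3 [ok]
  2: Δx=+0 Δy=-1 Δt=3 [BAD: Y-move but x=2≠4]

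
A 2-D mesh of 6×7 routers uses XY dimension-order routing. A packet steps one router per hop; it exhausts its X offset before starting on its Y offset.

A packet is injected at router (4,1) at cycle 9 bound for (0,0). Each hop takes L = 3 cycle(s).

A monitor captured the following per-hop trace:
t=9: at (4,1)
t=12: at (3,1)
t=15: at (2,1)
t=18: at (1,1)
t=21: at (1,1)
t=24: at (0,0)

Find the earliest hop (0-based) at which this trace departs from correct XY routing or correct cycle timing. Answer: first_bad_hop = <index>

[1] (-1,+0) / 3c ⇒ ok
[2] (-1,+0) / 3c ⇒ ok
[3] (-1,+0) / 3c ⇒ ok
[4] (+0,+0) / 3c ⇒ BAD: non-unit step

first_bad_hop = 4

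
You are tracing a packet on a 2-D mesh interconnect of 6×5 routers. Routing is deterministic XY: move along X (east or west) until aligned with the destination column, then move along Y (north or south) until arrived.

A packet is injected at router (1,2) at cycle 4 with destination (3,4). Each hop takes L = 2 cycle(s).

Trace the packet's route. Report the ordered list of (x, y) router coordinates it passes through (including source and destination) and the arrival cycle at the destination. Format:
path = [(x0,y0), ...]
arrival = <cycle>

path = [(1,2), (2,2), (3,2), (3,3), (3,4)]
arrival = 12

hop 0: (1,2) @ cyc 4
hop 1: (2,2) @ cyc 6  [E]
hop 2: (3,2) @ cyc 8  [E]
hop 3: (3,3) @ cyc 10  [N]
hop 4: (3,4) @ cyc 12  [N]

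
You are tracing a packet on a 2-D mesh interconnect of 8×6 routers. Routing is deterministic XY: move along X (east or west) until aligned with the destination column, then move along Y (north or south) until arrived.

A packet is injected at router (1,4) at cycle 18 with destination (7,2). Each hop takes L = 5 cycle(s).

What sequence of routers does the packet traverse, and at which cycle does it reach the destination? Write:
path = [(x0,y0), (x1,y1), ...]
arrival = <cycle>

path = [(1,4), (2,4), (3,4), (4,4), (5,4), (6,4), (7,4), (7,3), (7,2)]
arrival = 58

src (1,4)  cyc=18
E→(2,4)  cyc=23
E→(3,4)  cyc=28
E→(4,4)  cyc=33
E→(5,4)  cyc=38
E→(6,4)  cyc=43
E→(7,4)  cyc=48
S→(7,3)  cyc=53
S→(7,2)  cyc=58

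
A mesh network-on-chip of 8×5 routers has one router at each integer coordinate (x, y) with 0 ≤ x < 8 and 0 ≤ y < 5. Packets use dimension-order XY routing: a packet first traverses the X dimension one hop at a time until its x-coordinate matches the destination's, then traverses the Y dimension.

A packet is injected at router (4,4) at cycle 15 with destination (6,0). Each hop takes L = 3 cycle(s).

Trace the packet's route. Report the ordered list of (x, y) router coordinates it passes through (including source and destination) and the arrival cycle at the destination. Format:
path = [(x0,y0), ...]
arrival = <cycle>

path = [(4,4), (5,4), (6,4), (6,3), (6,2), (6,1), (6,0)]
arrival = 33

#0 — 4,4 | c15
#1 — 5,4 | c18 | E
#2 — 6,4 | c21 | E
#3 — 6,3 | c24 | S
#4 — 6,2 | c27 | S
#5 — 6,1 | c30 | S
#6 — 6,0 | c33 | S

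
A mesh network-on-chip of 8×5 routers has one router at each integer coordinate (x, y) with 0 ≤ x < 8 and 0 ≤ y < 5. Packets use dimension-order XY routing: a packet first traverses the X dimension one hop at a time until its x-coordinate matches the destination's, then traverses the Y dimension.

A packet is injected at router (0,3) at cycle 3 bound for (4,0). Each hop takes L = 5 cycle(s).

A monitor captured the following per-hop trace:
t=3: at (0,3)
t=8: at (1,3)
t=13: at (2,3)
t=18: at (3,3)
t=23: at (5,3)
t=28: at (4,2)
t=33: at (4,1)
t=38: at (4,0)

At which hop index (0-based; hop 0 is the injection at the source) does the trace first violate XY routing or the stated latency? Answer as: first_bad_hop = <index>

first_bad_hop = 4

[1] (+1,+0) / 5c ⇒ ok
[2] (+1,+0) / 5c ⇒ ok
[3] (+1,+0) / 5c ⇒ ok
[4] (+2,+0) / 5c ⇒ BAD: non-unit step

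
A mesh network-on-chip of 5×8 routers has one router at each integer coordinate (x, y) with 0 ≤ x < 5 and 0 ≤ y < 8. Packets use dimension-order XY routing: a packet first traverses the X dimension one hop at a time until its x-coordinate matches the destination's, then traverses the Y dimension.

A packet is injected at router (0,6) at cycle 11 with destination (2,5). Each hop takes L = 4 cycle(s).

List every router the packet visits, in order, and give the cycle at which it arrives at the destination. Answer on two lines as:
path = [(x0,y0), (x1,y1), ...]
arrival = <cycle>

path = [(0,6), (1,6), (2,6), (2,5)]
arrival = 23

src (0,6)  cyc=11
E→(1,6)  cyc=15
E→(2,6)  cyc=19
S→(2,5)  cyc=23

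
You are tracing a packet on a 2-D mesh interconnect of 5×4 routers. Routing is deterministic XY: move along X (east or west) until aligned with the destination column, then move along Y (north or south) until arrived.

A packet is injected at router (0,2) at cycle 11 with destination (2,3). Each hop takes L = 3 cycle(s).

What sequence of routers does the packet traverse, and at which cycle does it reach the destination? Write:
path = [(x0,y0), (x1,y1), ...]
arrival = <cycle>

path = [(0,2), (1,2), (2,2), (2,3)]
arrival = 20

#0 — 0,2 | c11
#1 — 1,2 | c14 | E
#2 — 2,2 | c17 | E
#3 — 2,3 | c20 | N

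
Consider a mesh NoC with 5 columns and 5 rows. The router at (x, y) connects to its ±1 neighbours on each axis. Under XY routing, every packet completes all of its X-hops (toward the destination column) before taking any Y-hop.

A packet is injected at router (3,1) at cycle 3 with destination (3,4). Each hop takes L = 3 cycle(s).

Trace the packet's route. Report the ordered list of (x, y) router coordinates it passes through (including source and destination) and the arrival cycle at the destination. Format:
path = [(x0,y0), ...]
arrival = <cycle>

[0] x=3 y=1 t=3
[1] x=3 y=2 t=6 →N
[2] x=3 y=3 t=9 →N
[3] x=3 y=4 t=12 →N

path = [(3,1), (3,2), (3,3), (3,4)]
arrival = 12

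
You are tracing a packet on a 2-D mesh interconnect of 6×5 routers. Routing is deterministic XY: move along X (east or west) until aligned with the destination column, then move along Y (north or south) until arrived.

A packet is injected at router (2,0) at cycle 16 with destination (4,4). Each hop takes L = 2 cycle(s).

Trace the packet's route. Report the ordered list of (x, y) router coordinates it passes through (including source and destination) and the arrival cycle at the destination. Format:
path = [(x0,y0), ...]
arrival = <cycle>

path = [(2,0), (3,0), (4,0), (4,1), (4,2), (4,3), (4,4)]
arrival = 28

src (2,0)  cyc=16
E→(3,0)  cyc=18
E→(4,0)  cyc=20
N→(4,1)  cyc=22
N→(4,2)  cyc=24
N→(4,3)  cyc=26
N→(4,4)  cyc=28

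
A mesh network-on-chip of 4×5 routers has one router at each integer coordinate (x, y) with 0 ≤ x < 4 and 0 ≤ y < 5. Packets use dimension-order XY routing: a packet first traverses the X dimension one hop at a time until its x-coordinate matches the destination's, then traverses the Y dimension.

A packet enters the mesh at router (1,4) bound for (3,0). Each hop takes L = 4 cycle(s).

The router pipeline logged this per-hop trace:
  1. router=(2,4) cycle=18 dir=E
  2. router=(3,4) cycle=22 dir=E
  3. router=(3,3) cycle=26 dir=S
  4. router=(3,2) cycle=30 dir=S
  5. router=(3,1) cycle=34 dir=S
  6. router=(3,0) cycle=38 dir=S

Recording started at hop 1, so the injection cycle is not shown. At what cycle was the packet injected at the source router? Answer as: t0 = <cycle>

t0 = 14

Hop 1 reached at cycle 18; hop k is at t0 + k·L.
Subtract one hop: t0 = 18 − 4 = 14.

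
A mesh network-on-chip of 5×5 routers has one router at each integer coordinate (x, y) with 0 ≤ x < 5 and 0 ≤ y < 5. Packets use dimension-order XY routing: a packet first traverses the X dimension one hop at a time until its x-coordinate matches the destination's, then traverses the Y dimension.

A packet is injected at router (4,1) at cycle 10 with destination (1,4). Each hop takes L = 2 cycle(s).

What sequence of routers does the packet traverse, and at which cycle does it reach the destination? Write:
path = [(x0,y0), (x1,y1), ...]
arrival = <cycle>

path = [(4,1), (3,1), (2,1), (1,1), (1,2), (1,3), (1,4)]
arrival = 22

hop 0: (4,1) @ cyc 10
hop 1: (3,1) @ cyc 12  [W]
hop 2: (2,1) @ cyc 14  [W]
hop 3: (1,1) @ cyc 16  [W]
hop 4: (1,2) @ cyc 18  [N]
hop 5: (1,3) @ cyc 20  [N]
hop 6: (1,4) @ cyc 22  [N]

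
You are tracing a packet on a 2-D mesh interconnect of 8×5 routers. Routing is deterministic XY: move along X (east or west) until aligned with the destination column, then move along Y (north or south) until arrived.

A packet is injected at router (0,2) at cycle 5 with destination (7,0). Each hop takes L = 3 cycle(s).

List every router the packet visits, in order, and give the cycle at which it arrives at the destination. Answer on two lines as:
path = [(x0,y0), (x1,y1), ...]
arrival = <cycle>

[0] x=0 y=2 t=5
[1] x=1 y=2 t=8 →E
[2] x=2 y=2 t=11 →E
[3] x=3 y=2 t=14 →E
[4] x=4 y=2 t=17 →E
[5] x=5 y=2 t=20 →E
[6] x=6 y=2 t=23 →E
[7] x=7 y=2 t=26 →E
[8] x=7 y=1 t=29 →S
[9] x=7 y=0 t=32 →S

path = [(0,2), (1,2), (2,2), (3,2), (4,2), (5,2), (6,2), (7,2), (7,1), (7,0)]
arrival = 32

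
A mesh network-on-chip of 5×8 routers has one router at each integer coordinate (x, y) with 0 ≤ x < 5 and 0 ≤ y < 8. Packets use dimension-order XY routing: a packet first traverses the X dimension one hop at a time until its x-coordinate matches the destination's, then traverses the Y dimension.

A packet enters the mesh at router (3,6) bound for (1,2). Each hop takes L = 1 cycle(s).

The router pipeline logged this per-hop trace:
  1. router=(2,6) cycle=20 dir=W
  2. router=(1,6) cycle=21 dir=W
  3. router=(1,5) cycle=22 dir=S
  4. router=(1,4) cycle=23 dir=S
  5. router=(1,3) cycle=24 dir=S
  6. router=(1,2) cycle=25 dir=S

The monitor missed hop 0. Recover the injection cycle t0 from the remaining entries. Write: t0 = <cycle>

cyc[1] = 20 and cyc[k] = t0 + k·L for every k.
Subtract one hop: t0 = 20 − 1 = 19.

t0 = 19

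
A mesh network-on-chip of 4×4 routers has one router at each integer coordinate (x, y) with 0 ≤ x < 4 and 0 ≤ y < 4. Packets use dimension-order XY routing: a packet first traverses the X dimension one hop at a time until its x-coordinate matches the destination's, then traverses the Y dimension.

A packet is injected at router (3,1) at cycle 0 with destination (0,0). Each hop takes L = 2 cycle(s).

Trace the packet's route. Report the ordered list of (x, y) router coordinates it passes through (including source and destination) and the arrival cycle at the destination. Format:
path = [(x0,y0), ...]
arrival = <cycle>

path = [(3,1), (2,1), (1,1), (0,1), (0,0)]
arrival = 8

t=0: at (3,1)
t=2: at (2,1) after W
t=4: at (1,1) after W
t=6: at (0,1) after W
t=8: at (0,0) after S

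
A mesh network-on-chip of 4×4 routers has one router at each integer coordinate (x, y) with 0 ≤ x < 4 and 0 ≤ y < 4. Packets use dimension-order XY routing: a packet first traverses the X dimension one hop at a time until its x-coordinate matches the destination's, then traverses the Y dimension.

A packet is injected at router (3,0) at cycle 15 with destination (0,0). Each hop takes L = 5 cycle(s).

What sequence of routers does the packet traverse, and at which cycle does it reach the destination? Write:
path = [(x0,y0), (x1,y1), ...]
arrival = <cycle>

  0. router=(3,0) cycle=15 (inject)
  1. router=(2,0) cycle=20 dir=W
  2. router=(1,0) cycle=25 dir=W
  3. router=(0,0) cycle=30 dir=W

path = [(3,0), (2,0), (1,0), (0,0)]
arrival = 30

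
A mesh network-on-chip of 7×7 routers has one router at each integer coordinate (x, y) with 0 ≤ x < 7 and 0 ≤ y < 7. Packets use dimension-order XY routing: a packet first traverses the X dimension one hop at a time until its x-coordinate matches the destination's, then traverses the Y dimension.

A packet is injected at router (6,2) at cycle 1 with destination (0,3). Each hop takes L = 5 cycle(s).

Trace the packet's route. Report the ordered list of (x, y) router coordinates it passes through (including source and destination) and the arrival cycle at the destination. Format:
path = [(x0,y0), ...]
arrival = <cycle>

  0. router=(6,2) cycle=1 (inject)
  1. router=(5,2) cycle=6 dir=W
  2. router=(4,2) cycle=11 dir=W
  3. router=(3,2) cycle=16 dir=W
  4. router=(2,2) cycle=21 dir=W
  5. router=(1,2) cycle=26 dir=W
  6. router=(0,2) cycle=31 dir=W
  7. router=(0,3) cycle=36 dir=N

path = [(6,2), (5,2), (4,2), (3,2), (2,2), (1,2), (0,2), (0,3)]
arrival = 36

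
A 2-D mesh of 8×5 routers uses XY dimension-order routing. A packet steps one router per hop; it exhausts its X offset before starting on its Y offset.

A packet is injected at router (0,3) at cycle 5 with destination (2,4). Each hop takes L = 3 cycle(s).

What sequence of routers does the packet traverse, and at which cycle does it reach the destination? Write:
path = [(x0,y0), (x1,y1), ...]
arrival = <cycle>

path = [(0,3), (1,3), (2,3), (2,4)]
arrival = 14

  0. router=(0,3) cycle=5 (inject)
  1. router=(1,3) cycle=8 dir=E
  2. router=(2,3) cycle=11 dir=E
  3. router=(2,4) cycle=14 dir=N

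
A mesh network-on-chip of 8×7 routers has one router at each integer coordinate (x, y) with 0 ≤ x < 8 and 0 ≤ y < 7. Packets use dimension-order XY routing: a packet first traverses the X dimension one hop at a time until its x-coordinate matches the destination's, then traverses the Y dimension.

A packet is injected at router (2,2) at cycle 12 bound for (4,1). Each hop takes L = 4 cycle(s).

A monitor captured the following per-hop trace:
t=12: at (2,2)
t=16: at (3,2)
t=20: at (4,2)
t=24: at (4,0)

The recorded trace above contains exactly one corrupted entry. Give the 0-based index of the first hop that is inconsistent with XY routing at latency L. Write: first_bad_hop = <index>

  1: Δx=+1 Δy=+0 Δt=4 [ok]
  2: Δx=+1 Δy=+0 Δt=4 [ok]
  3: Δx=+0 Δy=-2 Δt=4 [BAD: non-unit step]

first_bad_hop = 3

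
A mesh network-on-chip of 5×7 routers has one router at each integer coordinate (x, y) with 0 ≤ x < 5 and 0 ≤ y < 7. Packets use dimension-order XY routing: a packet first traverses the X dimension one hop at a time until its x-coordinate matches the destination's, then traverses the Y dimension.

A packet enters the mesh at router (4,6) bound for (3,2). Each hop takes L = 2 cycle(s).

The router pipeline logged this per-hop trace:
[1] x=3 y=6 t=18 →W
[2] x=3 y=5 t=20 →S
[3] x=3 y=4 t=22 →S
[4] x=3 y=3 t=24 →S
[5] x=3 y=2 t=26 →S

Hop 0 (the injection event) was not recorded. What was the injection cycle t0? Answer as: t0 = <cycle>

t0 = 16

Hop 1 reached at cycle 18; hop k is at t0 + k·L.
t0 = cyc[1] − L = 18 − 2 = 16.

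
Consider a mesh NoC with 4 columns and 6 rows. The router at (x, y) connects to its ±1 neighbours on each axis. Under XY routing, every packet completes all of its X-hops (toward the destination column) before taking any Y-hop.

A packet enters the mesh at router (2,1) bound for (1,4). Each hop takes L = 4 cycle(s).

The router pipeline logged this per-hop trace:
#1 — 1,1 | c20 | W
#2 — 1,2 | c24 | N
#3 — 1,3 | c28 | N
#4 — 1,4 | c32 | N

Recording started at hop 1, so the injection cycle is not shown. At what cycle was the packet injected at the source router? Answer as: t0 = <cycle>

At hop 1 the cycle is 20; in general cyc_k = t0 + kL.
Therefore t0 = 20 − L = 16.

t0 = 16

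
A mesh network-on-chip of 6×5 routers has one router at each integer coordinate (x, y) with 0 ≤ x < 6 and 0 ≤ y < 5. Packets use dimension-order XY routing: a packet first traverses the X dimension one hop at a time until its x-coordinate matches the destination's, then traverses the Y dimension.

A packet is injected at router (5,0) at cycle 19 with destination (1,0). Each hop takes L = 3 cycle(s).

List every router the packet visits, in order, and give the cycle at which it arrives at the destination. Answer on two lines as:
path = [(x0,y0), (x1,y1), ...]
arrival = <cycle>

hop 0: (5,0) @ cyc 19
hop 1: (4,0) @ cyc 22  [W]
hop 2: (3,0) @ cyc 25  [W]
hop 3: (2,0) @ cyc 28  [W]
hop 4: (1,0) @ cyc 31  [W]

path = [(5,0), (4,0), (3,0), (2,0), (1,0)]
arrival = 31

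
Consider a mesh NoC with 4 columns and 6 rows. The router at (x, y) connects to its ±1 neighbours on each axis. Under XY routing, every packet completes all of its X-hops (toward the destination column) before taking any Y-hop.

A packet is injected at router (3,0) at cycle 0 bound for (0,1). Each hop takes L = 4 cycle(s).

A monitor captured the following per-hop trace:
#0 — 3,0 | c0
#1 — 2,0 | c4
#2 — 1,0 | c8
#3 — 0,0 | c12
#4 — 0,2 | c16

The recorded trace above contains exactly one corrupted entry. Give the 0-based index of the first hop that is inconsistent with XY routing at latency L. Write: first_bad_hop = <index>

first_bad_hop = 4

hop 1: step (-1,+0), +4 cyc — ok
hop 2: step (-1,+0), +4 cyc — ok
hop 3: step (-1,+0), +4 cyc — ok
hop 4: step (+0,+2), +4 cyc — BAD: non-unit step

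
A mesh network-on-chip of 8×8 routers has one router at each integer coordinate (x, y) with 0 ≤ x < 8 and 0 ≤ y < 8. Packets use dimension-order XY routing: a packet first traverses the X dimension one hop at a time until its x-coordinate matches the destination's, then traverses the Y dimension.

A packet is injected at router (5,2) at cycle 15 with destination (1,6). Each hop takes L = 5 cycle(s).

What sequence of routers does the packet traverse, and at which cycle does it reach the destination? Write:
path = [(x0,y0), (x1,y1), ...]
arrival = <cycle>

path = [(5,2), (4,2), (3,2), (2,2), (1,2), (1,3), (1,4), (1,5), (1,6)]
arrival = 55

#0 — 5,2 | c15
#1 — 4,2 | c20 | W
#2 — 3,2 | c25 | W
#3 — 2,2 | c30 | W
#4 — 1,2 | c35 | W
#5 — 1,3 | c40 | N
#6 — 1,4 | c45 | N
#7 — 1,5 | c50 | N
#8 — 1,6 | c55 | N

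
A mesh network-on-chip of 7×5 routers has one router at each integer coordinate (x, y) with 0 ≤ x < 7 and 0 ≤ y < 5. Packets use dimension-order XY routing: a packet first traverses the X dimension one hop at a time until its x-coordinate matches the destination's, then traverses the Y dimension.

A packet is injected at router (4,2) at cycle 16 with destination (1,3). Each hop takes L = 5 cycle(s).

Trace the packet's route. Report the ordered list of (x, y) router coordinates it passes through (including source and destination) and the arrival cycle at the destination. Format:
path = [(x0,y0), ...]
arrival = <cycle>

path = [(4,2), (3,2), (2,2), (1,2), (1,3)]
arrival = 36

[0] x=4 y=2 t=16
[1] x=3 y=2 t=21 →W
[2] x=2 y=2 t=26 →W
[3] x=1 y=2 t=31 →W
[4] x=1 y=3 t=36 →N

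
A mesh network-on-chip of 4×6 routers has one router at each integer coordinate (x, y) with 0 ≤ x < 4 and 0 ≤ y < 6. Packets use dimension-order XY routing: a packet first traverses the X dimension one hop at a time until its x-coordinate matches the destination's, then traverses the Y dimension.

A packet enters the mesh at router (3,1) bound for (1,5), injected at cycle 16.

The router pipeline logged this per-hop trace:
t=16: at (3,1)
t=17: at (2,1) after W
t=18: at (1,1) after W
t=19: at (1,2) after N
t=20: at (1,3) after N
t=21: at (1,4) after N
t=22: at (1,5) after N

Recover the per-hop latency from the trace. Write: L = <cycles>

L = 1

Between hops 0 and 1 the cycle counter advances 17 − 16 = 1.
Each hop adds L, hence L = 1.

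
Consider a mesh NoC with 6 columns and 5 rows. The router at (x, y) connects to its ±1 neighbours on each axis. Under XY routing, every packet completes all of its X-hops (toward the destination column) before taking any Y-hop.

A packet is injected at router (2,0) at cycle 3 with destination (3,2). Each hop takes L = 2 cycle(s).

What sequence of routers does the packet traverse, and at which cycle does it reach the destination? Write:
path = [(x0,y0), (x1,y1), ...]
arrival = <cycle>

hop 0: (2,0) @ cyc 3
hop 1: (3,0) @ cyc 5  [E]
hop 2: (3,1) @ cyc 7  [N]
hop 3: (3,2) @ cyc 9  [N]

path = [(2,0), (3,0), (3,1), (3,2)]
arrival = 9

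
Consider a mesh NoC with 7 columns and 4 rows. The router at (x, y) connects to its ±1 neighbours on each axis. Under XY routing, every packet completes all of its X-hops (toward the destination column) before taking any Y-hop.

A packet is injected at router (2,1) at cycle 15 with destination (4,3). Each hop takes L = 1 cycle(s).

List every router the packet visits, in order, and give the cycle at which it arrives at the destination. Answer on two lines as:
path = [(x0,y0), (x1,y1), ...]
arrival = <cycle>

hop 0: (2,1) @ cyc 15
hop 1: (3,1) @ cyc 16  [E]
hop 2: (4,1) @ cyc 17  [E]
hop 3: (4,2) @ cyc 18  [N]
hop 4: (4,3) @ cyc 19  [N]

path = [(2,1), (3,1), (4,1), (4,2), (4,3)]
arrival = 19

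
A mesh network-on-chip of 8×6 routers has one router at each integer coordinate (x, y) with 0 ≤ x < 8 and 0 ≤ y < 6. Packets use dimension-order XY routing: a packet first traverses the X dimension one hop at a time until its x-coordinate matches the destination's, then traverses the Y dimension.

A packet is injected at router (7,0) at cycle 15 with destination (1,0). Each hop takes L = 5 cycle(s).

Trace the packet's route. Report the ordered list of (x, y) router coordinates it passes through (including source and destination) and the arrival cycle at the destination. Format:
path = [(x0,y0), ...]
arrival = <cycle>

path = [(7,0), (6,0), (5,0), (4,0), (3,0), (2,0), (1,0)]
arrival = 45

[0] x=7 y=0 t=15
[1] x=6 y=0 t=20 →W
[2] x=5 y=0 t=25 →W
[3] x=4 y=0 t=30 →W
[4] x=3 y=0 t=35 →W
[5] x=2 y=0 t=40 →W
[6] x=1 y=0 t=45 →W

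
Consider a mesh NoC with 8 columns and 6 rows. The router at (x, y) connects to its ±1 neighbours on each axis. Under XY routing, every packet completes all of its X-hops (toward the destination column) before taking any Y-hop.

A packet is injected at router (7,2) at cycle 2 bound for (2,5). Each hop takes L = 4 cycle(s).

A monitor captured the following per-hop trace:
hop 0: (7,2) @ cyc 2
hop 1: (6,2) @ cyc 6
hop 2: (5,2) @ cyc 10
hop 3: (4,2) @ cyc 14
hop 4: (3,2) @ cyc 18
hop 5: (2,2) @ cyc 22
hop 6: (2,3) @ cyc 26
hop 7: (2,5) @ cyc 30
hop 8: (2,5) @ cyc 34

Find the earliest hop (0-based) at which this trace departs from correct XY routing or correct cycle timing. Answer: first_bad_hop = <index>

hop 1: step (-1,+0), +4 cyc — ok
hop 2: step (-1,+0), +4 cyc — ok
hop 3: step (-1,+0), +4 cyc — ok
hop 4: step (-1,+0), +4 cyc — ok
hop 5: step (-1,+0), +4 cyc — ok
hop 6: step (+0,+1), +4 cyc — ok
hop 7: step (+0,+2), +4 cyc — BAD: non-unit step

first_bad_hop = 7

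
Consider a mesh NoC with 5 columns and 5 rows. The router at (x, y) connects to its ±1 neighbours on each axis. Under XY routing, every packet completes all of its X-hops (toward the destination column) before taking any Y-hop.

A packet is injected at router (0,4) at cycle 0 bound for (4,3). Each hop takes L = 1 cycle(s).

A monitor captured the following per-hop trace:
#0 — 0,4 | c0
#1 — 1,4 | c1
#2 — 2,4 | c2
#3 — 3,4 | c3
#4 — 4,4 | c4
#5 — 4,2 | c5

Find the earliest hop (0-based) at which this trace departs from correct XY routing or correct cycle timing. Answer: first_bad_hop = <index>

check 1→ d=(1,0) cyc+1: ok
check 2→ d=(1,0) cyc+1: ok
check 3→ d=(1,0) cyc+1: ok
check 4→ d=(1,0) cyc+1: ok
check 5→ d=(0,-2) cyc+1: BAD: non-unit step

first_bad_hop = 5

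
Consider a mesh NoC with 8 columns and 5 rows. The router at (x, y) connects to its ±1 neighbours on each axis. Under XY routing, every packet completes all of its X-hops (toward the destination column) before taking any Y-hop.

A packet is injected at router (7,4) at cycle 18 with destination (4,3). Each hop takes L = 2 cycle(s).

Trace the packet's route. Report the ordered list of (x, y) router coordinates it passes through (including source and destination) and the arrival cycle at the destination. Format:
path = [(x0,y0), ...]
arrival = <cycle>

path = [(7,4), (6,4), (5,4), (4,4), (4,3)]
arrival = 26

  0. router=(7,4) cycle=18 (inject)
  1. router=(6,4) cycle=20 dir=W
  2. router=(5,4) cycle=22 dir=W
  3. router=(4,4) cycle=24 dir=W
  4. router=(4,3) cycle=26 dir=S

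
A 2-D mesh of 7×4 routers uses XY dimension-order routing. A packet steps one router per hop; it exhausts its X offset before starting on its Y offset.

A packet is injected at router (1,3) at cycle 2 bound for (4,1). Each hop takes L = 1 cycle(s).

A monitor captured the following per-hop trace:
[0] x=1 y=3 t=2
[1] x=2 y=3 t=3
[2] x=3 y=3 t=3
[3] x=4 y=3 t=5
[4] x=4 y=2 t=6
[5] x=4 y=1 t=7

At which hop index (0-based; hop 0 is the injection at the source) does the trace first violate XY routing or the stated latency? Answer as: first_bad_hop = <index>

[1] (+1,+0) / 1c ⇒ ok
[2] (+1,+0) / 0c ⇒ BAD: Δcyc=0≠L

first_bad_hop = 2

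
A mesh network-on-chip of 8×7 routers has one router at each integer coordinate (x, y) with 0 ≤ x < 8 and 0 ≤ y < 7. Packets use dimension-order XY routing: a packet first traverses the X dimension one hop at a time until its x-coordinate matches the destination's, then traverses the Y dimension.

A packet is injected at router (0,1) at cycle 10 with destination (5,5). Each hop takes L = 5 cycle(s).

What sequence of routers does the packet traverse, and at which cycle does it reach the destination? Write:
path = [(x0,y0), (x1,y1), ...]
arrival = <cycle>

path = [(0,1), (1,1), (2,1), (3,1), (4,1), (5,1), (5,2), (5,3), (5,4), (5,5)]
arrival = 55

hop 0: (0,1) @ cyc 10
hop 1: (1,1) @ cyc 15  [E]
hop 2: (2,1) @ cyc 20  [E]
hop 3: (3,1) @ cyc 25  [E]
hop 4: (4,1) @ cyc 30  [E]
hop 5: (5,1) @ cyc 35  [E]
hop 6: (5,2) @ cyc 40  [N]
hop 7: (5,3) @ cyc 45  [N]
hop 8: (5,4) @ cyc 50  [N]
hop 9: (5,5) @ cyc 55  [N]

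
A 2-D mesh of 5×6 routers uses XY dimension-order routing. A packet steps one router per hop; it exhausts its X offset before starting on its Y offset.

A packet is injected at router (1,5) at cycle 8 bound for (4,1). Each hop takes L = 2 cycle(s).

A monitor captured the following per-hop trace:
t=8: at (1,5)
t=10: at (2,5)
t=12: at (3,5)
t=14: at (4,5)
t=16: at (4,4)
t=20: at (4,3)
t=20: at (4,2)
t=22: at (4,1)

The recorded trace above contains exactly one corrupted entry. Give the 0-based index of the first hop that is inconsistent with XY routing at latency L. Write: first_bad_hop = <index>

  1: Δx=+1 Δy=+0 Δt=2 [ok]
  2: Δx=+1 Δy=+0 Δt=2 [ok]
  3: Δx=+1 Δy=+0 Δt=2 [ok]
  4: Δx=+0 Δy=-1 Δt=2 [ok]
  5: Δx=+0 Δy=-1 Δt=4 [BAD: Δcyc=4≠L]

first_bad_hop = 5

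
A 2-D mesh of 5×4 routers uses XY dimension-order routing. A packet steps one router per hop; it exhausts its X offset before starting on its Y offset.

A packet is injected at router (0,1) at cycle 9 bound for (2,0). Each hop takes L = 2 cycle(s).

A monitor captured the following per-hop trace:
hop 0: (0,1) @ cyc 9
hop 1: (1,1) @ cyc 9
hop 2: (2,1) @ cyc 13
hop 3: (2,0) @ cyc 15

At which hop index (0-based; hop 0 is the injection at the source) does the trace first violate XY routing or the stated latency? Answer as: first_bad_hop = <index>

first_bad_hop = 1

hop 1: step (+1,+0), +0 cyc — BAD: Δcyc=0≠L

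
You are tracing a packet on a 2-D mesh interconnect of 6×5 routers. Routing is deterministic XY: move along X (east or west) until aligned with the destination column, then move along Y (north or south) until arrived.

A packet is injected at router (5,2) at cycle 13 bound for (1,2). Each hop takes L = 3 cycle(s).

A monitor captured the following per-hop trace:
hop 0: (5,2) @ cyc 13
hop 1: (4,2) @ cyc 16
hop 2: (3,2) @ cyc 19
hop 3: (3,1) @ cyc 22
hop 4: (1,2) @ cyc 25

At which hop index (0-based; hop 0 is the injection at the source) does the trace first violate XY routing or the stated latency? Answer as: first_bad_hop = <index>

hop 1: step (-1,+0), +3 cyc — ok
hop 2: step (-1,+0), +3 cyc — ok
hop 3: step (+0,-1), +3 cyc — BAD: Y-move but x=3≠1

first_bad_hop = 3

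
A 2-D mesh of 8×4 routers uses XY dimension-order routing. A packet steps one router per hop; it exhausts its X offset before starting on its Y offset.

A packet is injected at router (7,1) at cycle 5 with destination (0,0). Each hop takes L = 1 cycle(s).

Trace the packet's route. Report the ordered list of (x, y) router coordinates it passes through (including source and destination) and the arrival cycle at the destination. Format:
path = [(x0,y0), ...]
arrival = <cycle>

path = [(7,1), (6,1), (5,1), (4,1), (3,1), (2,1), (1,1), (0,1), (0,0)]
arrival = 13

src (7,1)  cyc=5
W→(6,1)  cyc=6
W→(5,1)  cyc=7
W→(4,1)  cyc=8
W→(3,1)  cyc=9
W→(2,1)  cyc=10
W→(1,1)  cyc=11
W→(0,1)  cyc=12
S→(0,0)  cyc=13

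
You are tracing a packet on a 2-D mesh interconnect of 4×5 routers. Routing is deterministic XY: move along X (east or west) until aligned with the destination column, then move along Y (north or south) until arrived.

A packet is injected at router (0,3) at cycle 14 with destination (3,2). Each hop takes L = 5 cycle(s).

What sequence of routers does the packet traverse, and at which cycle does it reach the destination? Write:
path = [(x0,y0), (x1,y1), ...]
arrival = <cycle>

path = [(0,3), (1,3), (2,3), (3,3), (3,2)]
arrival = 34

  0. router=(0,3) cycle=14 (inject)
  1. router=(1,3) cycle=19 dir=E
  2. router=(2,3) cycle=24 dir=E
  3. router=(3,3) cycle=29 dir=E
  4. router=(3,2) cycle=34 dir=S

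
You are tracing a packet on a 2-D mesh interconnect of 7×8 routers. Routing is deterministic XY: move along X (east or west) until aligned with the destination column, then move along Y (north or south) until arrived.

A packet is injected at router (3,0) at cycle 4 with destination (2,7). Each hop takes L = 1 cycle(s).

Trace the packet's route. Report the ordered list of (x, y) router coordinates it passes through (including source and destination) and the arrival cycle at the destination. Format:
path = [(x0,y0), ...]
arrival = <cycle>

path = [(3,0), (2,0), (2,1), (2,2), (2,3), (2,4), (2,5), (2,6), (2,7)]
arrival = 12

#0 — 3,0 | c4
#1 — 2,0 | c5 | W
#2 — 2,1 | c6 | N
#3 — 2,2 | c7 | N
#4 — 2,3 | c8 | N
#5 — 2,4 | c9 | N
#6 — 2,5 | c10 | N
#7 — 2,6 | c11 | N
#8 — 2,7 | c12 | N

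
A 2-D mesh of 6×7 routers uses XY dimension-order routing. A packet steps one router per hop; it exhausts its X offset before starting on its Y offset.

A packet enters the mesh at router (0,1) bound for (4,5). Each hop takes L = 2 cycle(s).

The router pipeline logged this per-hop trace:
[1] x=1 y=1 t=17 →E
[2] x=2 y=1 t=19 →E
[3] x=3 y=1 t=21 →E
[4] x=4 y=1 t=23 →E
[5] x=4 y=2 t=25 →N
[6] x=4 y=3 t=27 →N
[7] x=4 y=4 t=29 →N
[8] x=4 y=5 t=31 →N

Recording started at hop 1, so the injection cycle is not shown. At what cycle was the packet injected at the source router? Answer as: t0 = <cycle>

At hop 1 the cycle is 17; in general cyc_k = t0 + kL.
So t0 = 17 − 1·2 = 15.

t0 = 15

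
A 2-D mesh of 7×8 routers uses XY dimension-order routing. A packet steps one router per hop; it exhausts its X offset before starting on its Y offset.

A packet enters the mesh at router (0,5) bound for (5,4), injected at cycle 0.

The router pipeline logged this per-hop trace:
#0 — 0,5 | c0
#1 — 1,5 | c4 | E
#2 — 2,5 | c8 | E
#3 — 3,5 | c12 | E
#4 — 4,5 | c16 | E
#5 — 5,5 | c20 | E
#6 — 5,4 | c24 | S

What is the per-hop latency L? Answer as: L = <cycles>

L = 4

Between hops 0 and 1 the cycle counter advances 4 − 0 = 4.
Per-hop latency L = Δcyc = 4.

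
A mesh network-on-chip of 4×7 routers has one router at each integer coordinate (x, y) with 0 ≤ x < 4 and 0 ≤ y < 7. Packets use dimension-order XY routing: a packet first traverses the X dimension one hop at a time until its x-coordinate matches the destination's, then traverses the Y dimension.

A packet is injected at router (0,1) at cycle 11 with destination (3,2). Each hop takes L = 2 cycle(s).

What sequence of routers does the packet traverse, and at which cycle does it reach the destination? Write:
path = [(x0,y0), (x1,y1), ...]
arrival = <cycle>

t=11: at (0,1)
t=13: at (1,1) after E
t=15: at (2,1) after E
t=17: at (3,1) after E
t=19: at (3,2) after N

path = [(0,1), (1,1), (2,1), (3,1), (3,2)]
arrival = 19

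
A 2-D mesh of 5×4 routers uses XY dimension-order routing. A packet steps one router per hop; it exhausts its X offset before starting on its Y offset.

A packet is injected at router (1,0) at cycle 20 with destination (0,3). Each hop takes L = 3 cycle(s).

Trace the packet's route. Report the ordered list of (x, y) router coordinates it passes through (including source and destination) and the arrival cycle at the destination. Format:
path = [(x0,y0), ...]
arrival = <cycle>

path = [(1,0), (0,0), (0,1), (0,2), (0,3)]
arrival = 32

hop 0: (1,0) @ cyc 20
hop 1: (0,0) @ cyc 23  [W]
hop 2: (0,1) @ cyc 26  [N]
hop 3: (0,2) @ cyc 29  [N]
hop 4: (0,3) @ cyc 32  [N]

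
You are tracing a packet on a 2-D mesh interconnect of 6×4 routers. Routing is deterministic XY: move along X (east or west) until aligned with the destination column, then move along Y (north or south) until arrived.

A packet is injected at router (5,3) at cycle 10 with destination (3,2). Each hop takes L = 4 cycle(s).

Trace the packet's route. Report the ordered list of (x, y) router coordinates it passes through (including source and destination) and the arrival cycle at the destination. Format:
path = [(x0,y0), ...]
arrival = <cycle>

path = [(5,3), (4,3), (3,3), (3,2)]
arrival = 22

t=10: at (5,3)
t=14: at (4,3) after W
t=18: at (3,3) after W
t=22: at (3,2) after S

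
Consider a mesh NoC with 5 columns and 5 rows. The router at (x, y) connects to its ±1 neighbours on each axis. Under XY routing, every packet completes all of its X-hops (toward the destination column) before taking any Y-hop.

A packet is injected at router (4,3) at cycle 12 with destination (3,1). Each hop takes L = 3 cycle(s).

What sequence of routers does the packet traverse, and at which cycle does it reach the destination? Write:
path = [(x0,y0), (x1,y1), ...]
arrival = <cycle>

hop 0: (4,3) @ cyc 12
hop 1: (3,3) @ cyc 15  [W]
hop 2: (3,2) @ cyc 18  [S]
hop 3: (3,1) @ cyc 21  [S]

path = [(4,3), (3,3), (3,2), (3,1)]
arrival = 21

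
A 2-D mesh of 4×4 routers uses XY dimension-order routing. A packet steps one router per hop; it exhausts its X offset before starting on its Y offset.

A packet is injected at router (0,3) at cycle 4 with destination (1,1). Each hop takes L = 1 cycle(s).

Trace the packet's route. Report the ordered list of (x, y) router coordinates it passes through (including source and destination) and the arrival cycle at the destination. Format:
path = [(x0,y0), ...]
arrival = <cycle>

[0] x=0 y=3 t=4
[1] x=1 y=3 t=5 →E
[2] x=1 y=2 t=6 →S
[3] x=1 y=1 t=7 →S

path = [(0,3), (1,3), (1,2), (1,1)]
arrival = 7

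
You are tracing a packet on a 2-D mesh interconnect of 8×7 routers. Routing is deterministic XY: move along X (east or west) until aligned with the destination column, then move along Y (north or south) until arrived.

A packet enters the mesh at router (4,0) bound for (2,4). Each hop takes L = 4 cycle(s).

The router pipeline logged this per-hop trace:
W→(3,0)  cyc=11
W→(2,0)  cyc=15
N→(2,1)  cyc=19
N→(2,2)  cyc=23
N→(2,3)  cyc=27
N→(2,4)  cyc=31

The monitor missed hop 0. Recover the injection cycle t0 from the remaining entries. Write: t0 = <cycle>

Hop 1 reached at cycle 11; hop k is at t0 + k·L.
t0 = cyc[1] − L = 11 − 4 = 7.

t0 = 7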